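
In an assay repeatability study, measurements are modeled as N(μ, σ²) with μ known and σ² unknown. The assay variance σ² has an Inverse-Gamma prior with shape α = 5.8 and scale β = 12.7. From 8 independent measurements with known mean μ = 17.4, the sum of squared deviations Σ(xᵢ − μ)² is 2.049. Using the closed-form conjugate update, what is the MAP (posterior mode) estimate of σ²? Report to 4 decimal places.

1.2708

With known mean μ and an Inverse-Gamma(α, β) prior on σ², the Normal likelihood is conjugate: posterior is Inv-Gamma(α + n/2, β + Σ(xᵢ−μ)²/2).
Posterior: Inv-Gamma(5.8 + 8/2, 12.7 + 2.049/2) = Inv-Gamma(9.80, 13.7245).
Mode = β/(α+1) = 13.7245/10.80 = 1.2708.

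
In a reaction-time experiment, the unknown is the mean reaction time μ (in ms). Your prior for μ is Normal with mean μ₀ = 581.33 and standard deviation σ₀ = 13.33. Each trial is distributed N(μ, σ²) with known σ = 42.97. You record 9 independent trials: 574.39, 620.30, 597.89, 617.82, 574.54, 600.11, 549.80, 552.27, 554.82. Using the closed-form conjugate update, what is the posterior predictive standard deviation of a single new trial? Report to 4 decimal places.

For Normal data with known variance σ², a Normal(μ₀, σ₀²) prior on μ is conjugate. Posterior precision = 1/σ₀² + n/σ²; posterior mean is the precision-weighted average of μ₀ and x̄.
σ₀² = 13.33² = 177.6889, σ² = 42.97² = 1846.4209; σ² + n·σ₀² = 1846.4209 + 9·177.6889 = 3445.621.
Posterior precision = 1/σ₀² + n/σ² = 1/177.6889 + 9/1846.4209 = (σ² + n·σ₀²)/(σ₀²σ²) = 3445.621/(177.6889·1846.4209); posterior variance σₙ² = σ₀²σ²/(σ² + n·σ₀²) = 177.6889·1846.4209/3445.621 = 95.218975.
Predictive variance for one new observation = σₙ² + σ² = 177.6889·1846.4209/3445.621 + 1846.4209 = σ²·(σ₀² + 3445.621)/3445.621 = 1846.4209·3623.3099/3445.621 = 1941.639875; SD = √(1846.4209·3623.3099/3445.621) = 44.0640.

44.0640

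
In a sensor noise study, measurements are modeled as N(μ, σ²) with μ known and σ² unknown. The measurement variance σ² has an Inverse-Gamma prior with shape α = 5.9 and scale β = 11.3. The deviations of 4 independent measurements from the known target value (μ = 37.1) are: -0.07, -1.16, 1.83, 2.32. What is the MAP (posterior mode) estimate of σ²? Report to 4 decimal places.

1.8361

With known mean μ and an Inverse-Gamma(α, β) prior on σ², the Normal likelihood is conjugate: posterior is Inv-Gamma(α + n/2, β + Σ(xᵢ−μ)²/2).
Σ(xᵢ−μ)² = (-0.07)² + (-1.16)² + (1.83)² + (2.32)² = 10.0818.
Posterior: Inv-Gamma(5.9 + 4/2, 11.3 + 10.0818/2) = Inv-Gamma(7.90, 16.34090).
Mode = β/(α+1) = 16.34090/8.90 = 1.8361.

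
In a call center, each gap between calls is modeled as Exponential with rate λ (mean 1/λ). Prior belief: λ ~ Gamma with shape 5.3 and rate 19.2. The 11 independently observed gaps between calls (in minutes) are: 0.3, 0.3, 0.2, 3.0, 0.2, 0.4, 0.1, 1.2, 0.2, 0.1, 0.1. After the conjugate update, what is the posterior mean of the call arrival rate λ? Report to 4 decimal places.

0.6443

With a Gamma(shape α, rate β) prior on the exponential rate λ, the posterior after n observations with total T = Σxᵢ is Gamma(α+n, β+T).
Sum of observations T = 6.1 minutes; n = 11.
Posterior: Gamma(5.3+11, 19.2+6.1) = Gamma(16.3, 25.3).
Posterior mean of λ = α/β = 16.3/25.3 = 0.6443.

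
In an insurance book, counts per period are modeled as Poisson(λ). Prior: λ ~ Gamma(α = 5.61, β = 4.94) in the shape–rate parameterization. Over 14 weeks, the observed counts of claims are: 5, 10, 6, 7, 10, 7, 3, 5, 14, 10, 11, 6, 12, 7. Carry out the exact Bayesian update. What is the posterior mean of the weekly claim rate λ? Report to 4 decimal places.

With a Gamma(shape α, rate β) prior, the Poisson likelihood is conjugate: the posterior is Gamma(α + ΣXᵢ, β + n).
Sum of counts S = 113 over n = 14 weeks.
Posterior: Gamma(α+S, β+n) = Gamma(5.61+113, 4.94+14) = Gamma(118.61, 18.94).
Posterior mean = α/β = 118.61/18.94 = 6.2624.

6.2624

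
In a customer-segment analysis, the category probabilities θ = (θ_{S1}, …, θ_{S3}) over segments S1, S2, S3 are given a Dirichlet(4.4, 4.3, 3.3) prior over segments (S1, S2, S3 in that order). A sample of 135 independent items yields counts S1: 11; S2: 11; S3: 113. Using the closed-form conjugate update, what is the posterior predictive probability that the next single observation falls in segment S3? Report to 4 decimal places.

The Dirichlet prior is conjugate to the Multinomial likelihood: each posterior αⱼ = prior αⱼ + observed count nⱼ.
Posterior concentration: (15.4, 15.3, 116.3), total = 147.0.
P(next = S3 | data) = α_{S3}/Σα = 0.7912.

0.7912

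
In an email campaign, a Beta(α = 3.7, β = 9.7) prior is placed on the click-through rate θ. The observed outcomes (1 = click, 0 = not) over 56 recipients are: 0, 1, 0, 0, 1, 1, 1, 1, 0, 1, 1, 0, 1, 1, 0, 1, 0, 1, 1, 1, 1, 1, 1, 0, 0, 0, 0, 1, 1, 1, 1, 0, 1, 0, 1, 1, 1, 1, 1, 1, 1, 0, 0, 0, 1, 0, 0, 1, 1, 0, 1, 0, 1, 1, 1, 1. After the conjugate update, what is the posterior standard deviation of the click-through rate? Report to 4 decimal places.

The Beta prior is conjugate to a Binomial/Bernoulli likelihood; the update adds successes to α and failures to β.
Posterior: Beta(α+k, β+n−k) = Beta(3.7+36, 9.7+20) = Beta(39.7, 29.7).
Var = αβ/((α+β)²(α+β+1)) = 39.7·29.7/(69.4²·70.4) = 0.00347741; SD = √0.00347741 = 0.0590.

0.0590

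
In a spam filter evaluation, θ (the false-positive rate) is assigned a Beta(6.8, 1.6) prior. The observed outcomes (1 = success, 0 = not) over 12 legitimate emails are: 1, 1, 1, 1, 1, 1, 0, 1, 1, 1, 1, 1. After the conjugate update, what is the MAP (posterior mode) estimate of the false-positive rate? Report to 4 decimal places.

0.9130

The Beta prior is conjugate to a Binomial/Bernoulli likelihood; the update adds successes to α and failures to β.
Posterior: Beta(α+k, β+n−k) = Beta(6.8+11, 1.6+1) = Beta(17.8, 2.6).
Mode of Beta(a,b) for a,b>1 is (a−1)/(a+b−2) = 16.8/18.4 = 0.9130.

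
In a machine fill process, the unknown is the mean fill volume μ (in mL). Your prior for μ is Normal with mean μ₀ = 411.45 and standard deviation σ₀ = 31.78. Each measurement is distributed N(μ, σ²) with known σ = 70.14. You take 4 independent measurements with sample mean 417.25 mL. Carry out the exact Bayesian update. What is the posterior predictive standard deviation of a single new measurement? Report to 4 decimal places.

For Normal data with known variance σ², a Normal(μ₀, σ₀²) prior on μ is conjugate. Posterior precision = 1/σ₀² + n/σ²; posterior mean is the precision-weighted average of μ₀ and x̄.
σ₀² = 31.78² = 1009.9684, σ² = 70.14² = 4919.6196; σ² + n·σ₀² = 4919.6196 + 4·1009.9684 = 8959.4932.
Posterior precision = 1/σ₀² + n/σ² = 1/1009.9684 + 4/4919.6196 = (σ² + n·σ₀²)/(σ₀²σ²) = 8959.4932/(1009.9684·4919.6196); posterior variance σₙ² = σ₀²σ²/(σ² + n·σ₀²) = 1009.9684·4919.6196/8959.4932 = 554.569352.
Predictive variance for one new observation = σₙ² + σ² = 1009.9684·4919.6196/8959.4932 + 4919.6196 = σ²·(σ₀² + 8959.4932)/8959.4932 = 4919.6196·9969.4616/8959.4932 = 5474.188952; SD = √(4919.6196·9969.4616/8959.4932) = 73.9878.

73.9878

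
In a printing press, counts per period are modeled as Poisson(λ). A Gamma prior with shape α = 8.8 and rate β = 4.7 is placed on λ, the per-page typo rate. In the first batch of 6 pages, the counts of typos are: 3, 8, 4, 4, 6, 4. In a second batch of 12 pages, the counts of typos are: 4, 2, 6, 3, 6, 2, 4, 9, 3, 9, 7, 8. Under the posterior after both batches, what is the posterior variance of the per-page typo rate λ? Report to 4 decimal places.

With a Gamma(shape α, rate β) prior, the Poisson likelihood is conjugate: the posterior is Gamma(α + ΣXᵢ, β + n).
Batch 1: sum of counts S = 29 over n = 6 pages.
After batch 1: Gamma(α+S, β+n) = Gamma(8.8+29, 4.7+6) = Gamma(37.8, 10.7).
Batch 2: sum of counts S = 63 over n = 12 pages.
After batch 2: Gamma(α+S, β+n) = Gamma(37.8+63, 10.7+12) = Gamma(100.8, 22.7).
Var = α/β² = 100.8/22.7² = 0.1956.

0.1956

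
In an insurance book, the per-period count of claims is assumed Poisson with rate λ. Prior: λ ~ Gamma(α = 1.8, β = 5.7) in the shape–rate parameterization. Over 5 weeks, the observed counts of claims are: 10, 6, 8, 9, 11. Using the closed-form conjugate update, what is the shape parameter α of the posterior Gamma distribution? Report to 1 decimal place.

With a Gamma(shape α, rate β) prior, the Poisson likelihood is conjugate: the posterior is Gamma(α + ΣXᵢ, β + n).
Sum of counts S = 44 over n = 5 weeks.
Posterior: Gamma(α+S, β+n) = Gamma(1.8+44, 5.7+5) = Gamma(45.8, 10.7).
Posterior α = 45.8.

45.8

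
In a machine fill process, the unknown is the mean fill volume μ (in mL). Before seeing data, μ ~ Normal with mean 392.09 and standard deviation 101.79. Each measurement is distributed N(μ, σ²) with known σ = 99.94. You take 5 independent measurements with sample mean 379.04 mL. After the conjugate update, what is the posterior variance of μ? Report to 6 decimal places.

For Normal data with known variance σ², a Normal(μ₀, σ₀²) prior on μ is conjugate. Posterior precision = 1/σ₀² + n/σ²; posterior mean is the precision-weighted average of μ₀ and x̄.
σ₀² = 101.79² = 10361.2041, σ² = 99.94² = 9988.0036; σ² + n·σ₀² = 9988.0036 + 5·10361.2041 = 61794.0241.
Posterior precision = 1/σ₀² + n/σ² = 1/10361.2041 + 5/9988.0036 = (σ² + n·σ₀²)/(σ₀²σ²) = 61794.0241/(10361.2041·9988.0036); posterior variance σₙ² = σ₀²σ²/(σ² + n·σ₀²) = 10361.2041·9988.0036/61794.0241 = 1674.720903.

1674.720903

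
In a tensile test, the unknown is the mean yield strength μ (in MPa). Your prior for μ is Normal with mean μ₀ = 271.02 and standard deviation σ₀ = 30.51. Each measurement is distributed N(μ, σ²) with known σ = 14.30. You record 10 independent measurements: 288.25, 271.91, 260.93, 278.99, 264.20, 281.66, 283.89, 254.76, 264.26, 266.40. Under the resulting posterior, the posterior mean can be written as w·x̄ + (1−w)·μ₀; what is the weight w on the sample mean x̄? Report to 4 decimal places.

0.9785

For Normal data with known variance σ², a Normal(μ₀, σ₀²) prior on μ is conjugate. Posterior precision = 1/σ₀² + n/σ²; posterior mean is the precision-weighted average of μ₀ and x̄.
σ₀² = 30.51² = 930.8601, σ² = 14.30² = 204.49. Prior precision 1/σ₀² = 1/930.8601; data precision n/σ² = 10/204.49.
w = (n/σ²)/(1/σ₀² + n/σ²) = n·σ₀²/(σ² + n·σ₀²) = 10·930.8601/(204.49 + 10·930.8601) = 9308.601/9513.091 = 0.9785.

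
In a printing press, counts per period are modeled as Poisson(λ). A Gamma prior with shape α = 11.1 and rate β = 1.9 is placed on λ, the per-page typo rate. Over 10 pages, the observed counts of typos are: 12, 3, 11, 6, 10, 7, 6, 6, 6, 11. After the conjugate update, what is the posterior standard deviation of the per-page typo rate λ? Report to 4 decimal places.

With a Gamma(shape α, rate β) prior, the Poisson likelihood is conjugate: the posterior is Gamma(α + ΣXᵢ, β + n).
Sum of counts S = 78 over n = 10 pages.
Posterior: Gamma(α+S, β+n) = Gamma(11.1+78, 1.9+10) = Gamma(89.1, 11.9).
SD = √α/β = √89.1/11.9 = 0.7932.

0.7932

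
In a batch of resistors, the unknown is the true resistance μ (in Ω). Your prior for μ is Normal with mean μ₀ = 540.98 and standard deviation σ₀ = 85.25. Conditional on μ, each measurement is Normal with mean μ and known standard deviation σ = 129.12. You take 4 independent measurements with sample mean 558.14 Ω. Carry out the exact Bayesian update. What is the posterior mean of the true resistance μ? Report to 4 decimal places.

551.8856

For Normal data with known variance σ², a Normal(μ₀, σ₀²) prior on μ is conjugate. Posterior precision = 1/σ₀² + n/σ²; posterior mean is the precision-weighted average of μ₀ and x̄.
n·x̄ = 4·558.14 = 2232.56.
σ₀² = 85.25² = 7267.5625, σ² = 129.12² = 16671.9744; σ² + n·σ₀² = 16671.9744 + 4·7267.5625 = 45742.2244.
Posterior mean = (μ₀/σ₀² + n·x̄/σ²)/(1/σ₀² + n/σ²) = (σ²·μ₀ + σ₀²·n·x̄)/(σ² + n·σ₀²) = (16671.9744·540.98 + 7267.5625·2232.56)/45742.2244 = 25244474.045912/45742.2244 = 551.8856.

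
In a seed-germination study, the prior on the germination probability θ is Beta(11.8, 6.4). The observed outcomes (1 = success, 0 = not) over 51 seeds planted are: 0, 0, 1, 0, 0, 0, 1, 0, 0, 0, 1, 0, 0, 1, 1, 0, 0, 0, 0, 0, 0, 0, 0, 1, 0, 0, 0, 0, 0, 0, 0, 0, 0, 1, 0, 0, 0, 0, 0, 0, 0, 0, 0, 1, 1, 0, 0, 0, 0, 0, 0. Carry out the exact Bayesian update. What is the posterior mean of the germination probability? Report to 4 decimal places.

The Beta prior is conjugate to a Binomial/Bernoulli likelihood; the update adds successes to α and failures to β.
Posterior: Beta(α+k, β+n−k) = Beta(11.8+9, 6.4+42) = Beta(20.8, 48.4).
Posterior mean = α/(α+β) = 20.8/69.2 = 0.3006.

0.3006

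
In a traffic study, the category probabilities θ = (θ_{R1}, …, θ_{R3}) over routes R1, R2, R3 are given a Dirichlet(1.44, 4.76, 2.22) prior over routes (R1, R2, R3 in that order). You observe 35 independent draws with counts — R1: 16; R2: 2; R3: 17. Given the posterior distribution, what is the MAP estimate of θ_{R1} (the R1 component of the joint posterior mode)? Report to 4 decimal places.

0.4067

The Dirichlet prior is conjugate to the Multinomial likelihood: each posterior αⱼ = prior αⱼ + observed count nⱼ.
Posterior concentration: (17.44, 6.76, 19.22), total = 43.42.
Joint mode component: (α_{R1}−1)/(Σα−K) = 16.44/40.42 = 0.4067.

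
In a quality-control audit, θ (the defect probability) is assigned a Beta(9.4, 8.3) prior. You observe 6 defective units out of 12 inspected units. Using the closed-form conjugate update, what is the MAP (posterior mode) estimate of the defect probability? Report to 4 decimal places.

0.5199

The Beta prior is conjugate to a Binomial/Bernoulli likelihood; the update adds successes to α and failures to β.
Posterior: Beta(α+k, β+n−k) = Beta(9.4+6, 8.3+6) = Beta(15.4, 14.3).
Mode of Beta(a,b) for a,b>1 is (a−1)/(a+b−2) = 14.4/27.7 = 0.5199.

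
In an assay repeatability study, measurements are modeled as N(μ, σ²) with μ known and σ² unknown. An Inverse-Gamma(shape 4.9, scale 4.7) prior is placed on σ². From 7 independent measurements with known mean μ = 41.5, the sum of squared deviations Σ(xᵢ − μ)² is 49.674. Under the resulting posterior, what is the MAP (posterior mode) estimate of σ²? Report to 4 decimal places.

With known mean μ and an Inverse-Gamma(α, β) prior on σ², the Normal likelihood is conjugate: posterior is Inv-Gamma(α + n/2, β + Σ(xᵢ−μ)²/2).
Posterior: Inv-Gamma(4.9 + 7/2, 4.7 + 49.674/2) = Inv-Gamma(8.40, 29.5370).
Mode = β/(α+1) = 29.5370/9.40 = 3.1422.

3.1422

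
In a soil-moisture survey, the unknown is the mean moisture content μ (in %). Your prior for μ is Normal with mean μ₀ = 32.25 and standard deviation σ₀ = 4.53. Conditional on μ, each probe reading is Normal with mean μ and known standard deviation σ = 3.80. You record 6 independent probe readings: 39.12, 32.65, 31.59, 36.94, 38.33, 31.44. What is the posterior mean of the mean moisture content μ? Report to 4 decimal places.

34.7218

For Normal data with known variance σ², a Normal(μ₀, σ₀²) prior on μ is conjugate. Posterior precision = 1/σ₀² + n/σ²; posterior mean is the precision-weighted average of μ₀ and x̄.
Σxᵢ = 39.12 + 32.65 + 31.59 + 36.94 + 38.33 + 31.44 = 210.07, so n·x̄ = 210.07.
σ₀² = 4.53² = 20.5209, σ² = 3.80² = 14.44; σ² + n·σ₀² = 14.44 + 6·20.5209 = 137.5654.
Posterior mean = (μ₀/σ₀² + n·x̄/σ²)/(1/σ₀² + n/σ²) = (σ²·μ₀ + σ₀²·n·x̄)/(σ² + n·σ₀²) = (14.44·32.25 + 20.5209·210.07)/137.5654 = 4776.515463/137.5654 = 34.7218.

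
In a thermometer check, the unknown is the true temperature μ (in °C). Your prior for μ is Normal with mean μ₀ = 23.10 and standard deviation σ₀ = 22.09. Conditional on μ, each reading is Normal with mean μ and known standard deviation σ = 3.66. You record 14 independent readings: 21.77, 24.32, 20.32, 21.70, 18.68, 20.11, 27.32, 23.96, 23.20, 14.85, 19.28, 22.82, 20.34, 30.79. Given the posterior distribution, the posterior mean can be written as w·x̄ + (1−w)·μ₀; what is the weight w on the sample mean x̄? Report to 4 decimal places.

For Normal data with known variance σ², a Normal(μ₀, σ₀²) prior on μ is conjugate. Posterior precision = 1/σ₀² + n/σ²; posterior mean is the precision-weighted average of μ₀ and x̄.
σ₀² = 22.09² = 487.9681, σ² = 3.66² = 13.3956. Prior precision 1/σ₀² = 1/487.9681; data precision n/σ² = 14/13.3956.
w = (n/σ²)/(1/σ₀² + n/σ²) = n·σ₀²/(σ² + n·σ₀²) = 14·487.9681/(13.3956 + 14·487.9681) = 6831.5534/6844.949 = 0.9980.

0.9980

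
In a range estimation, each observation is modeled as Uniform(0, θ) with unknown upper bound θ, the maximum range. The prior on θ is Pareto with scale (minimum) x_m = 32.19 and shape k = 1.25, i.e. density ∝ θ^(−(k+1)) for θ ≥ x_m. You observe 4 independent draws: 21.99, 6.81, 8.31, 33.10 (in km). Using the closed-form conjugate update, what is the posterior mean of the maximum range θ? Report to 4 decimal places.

A Pareto(scale x_m, shape k) prior on the upper bound θ of Uniform(0, θ) is conjugate: posterior is Pareto(max(x_m, max xᵢ), k + n).
Sample maximum = 33.10; prior scale x_m = 32.19 → posterior scale = max = 33.10.
Posterior shape = 1.25 + 4 = 5.25.
E[θ|data] = k·x_m/(k−1) = 5.25·33.10/4.25 = 40.8882.

40.8882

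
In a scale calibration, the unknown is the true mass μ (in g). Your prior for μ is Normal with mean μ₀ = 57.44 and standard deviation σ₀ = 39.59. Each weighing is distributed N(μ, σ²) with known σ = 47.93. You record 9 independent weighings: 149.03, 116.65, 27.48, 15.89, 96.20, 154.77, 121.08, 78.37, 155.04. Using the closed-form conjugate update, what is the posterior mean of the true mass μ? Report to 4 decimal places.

95.4260

For Normal data with known variance σ², a Normal(μ₀, σ₀²) prior on μ is conjugate. Posterior precision = 1/σ₀² + n/σ²; posterior mean is the precision-weighted average of μ₀ and x̄.
Σxᵢ = 149.03 + 116.65 + 27.48 + 15.89 + 96.20 + 154.77 + 121.08 + 78.37 + 155.04 = 914.51, so n·x̄ = 914.51.
σ₀² = 39.59² = 1567.3681, σ² = 47.93² = 2297.2849; σ² + n·σ₀² = 2297.2849 + 9·1567.3681 = 16403.5978.
Posterior mean = (μ₀/σ₀² + n·x̄/σ²)/(1/σ₀² + n/σ²) = (σ²·μ₀ + σ₀²·n·x̄)/(σ² + n·σ₀²) = (2297.2849·57.44 + 1567.3681·914.51)/16403.5978 = 1565329.845787/16403.5978 = 95.4260.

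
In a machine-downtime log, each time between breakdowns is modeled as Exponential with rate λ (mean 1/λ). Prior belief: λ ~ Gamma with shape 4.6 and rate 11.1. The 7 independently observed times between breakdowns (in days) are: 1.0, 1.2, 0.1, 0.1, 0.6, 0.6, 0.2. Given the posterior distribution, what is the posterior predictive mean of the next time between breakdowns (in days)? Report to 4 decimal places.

With a Gamma(shape α, rate β) prior on the exponential rate λ, the posterior after n observations with total T = Σxᵢ is Gamma(α+n, β+T).
Sum of observations T = 3.8 days; n = 7.
Posterior: Gamma(4.6+7, 11.1+3.8) = Gamma(11.6, 14.9).
The predictive distribution for the next observation is Lomax; its mean is β/(α−1) = 14.9/10.6 = 1.4057.

1.4057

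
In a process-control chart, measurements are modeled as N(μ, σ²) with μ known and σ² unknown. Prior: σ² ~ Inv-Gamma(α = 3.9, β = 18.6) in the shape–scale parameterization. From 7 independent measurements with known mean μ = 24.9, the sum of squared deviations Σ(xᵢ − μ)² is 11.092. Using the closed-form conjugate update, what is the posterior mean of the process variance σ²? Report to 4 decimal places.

3.7728

With known mean μ and an Inverse-Gamma(α, β) prior on σ², the Normal likelihood is conjugate: posterior is Inv-Gamma(α + n/2, β + Σ(xᵢ−μ)²/2).
Posterior: Inv-Gamma(3.9 + 7/2, 18.6 + 11.092/2) = Inv-Gamma(7.40, 24.1460).
E[σ²|data] = β/(α−1) = 24.1460/6.40 = 3.7728.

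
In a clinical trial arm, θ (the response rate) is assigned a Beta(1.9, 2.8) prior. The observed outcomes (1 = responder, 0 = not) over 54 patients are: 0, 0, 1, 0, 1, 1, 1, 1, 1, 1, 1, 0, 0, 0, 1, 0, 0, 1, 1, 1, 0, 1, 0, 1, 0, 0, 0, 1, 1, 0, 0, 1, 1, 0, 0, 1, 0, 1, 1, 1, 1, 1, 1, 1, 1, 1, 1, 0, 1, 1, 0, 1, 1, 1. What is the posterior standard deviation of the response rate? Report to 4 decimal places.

The Beta prior is conjugate to a Binomial/Bernoulli likelihood; the update adds successes to α and failures to β.
Posterior: Beta(α+k, β+n−k) = Beta(1.9+34, 2.8+20) = Beta(35.9, 22.8).
Var = αβ/((α+β)²(α+β+1)) = 35.9·22.8/(58.7²·59.7) = 0.00397904; SD = √0.00397904 = 0.0631.

0.0631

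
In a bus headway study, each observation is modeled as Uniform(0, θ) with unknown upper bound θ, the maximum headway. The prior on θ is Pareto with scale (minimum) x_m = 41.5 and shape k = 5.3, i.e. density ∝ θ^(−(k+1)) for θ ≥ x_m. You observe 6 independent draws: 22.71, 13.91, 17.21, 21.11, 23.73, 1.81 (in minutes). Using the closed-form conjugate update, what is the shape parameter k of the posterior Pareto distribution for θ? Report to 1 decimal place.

11.3

A Pareto(scale x_m, shape k) prior on the upper bound θ of Uniform(0, θ) is conjugate: posterior is Pareto(max(x_m, max xᵢ), k + n).
Sample maximum = 23.73; prior scale x_m = 41.5 → posterior scale = max = 41.50.
Posterior shape = 5.3 + 6 = 11.3.
Posterior shape k = 11.3.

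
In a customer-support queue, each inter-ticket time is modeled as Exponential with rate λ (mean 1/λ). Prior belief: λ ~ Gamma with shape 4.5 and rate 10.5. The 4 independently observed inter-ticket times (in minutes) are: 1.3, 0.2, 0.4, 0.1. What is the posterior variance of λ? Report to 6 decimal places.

With a Gamma(shape α, rate β) prior on the exponential rate λ, the posterior after n observations with total T = Σxᵢ is Gamma(α+n, β+T).
Sum of observations T = 2.0 minutes; n = 4.
Posterior: Gamma(4.5+4, 10.5+2.0) = Gamma(8.5, 12.5).
Var = α/β² = 0.054400.

0.054400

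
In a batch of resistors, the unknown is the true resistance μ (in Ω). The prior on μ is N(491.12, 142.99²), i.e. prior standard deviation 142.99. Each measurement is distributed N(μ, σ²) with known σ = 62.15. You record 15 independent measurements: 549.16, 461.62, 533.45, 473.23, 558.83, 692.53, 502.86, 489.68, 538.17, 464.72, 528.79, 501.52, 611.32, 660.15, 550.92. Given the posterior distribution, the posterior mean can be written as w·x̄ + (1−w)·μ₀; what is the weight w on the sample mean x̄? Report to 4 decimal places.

0.9876

For Normal data with known variance σ², a Normal(μ₀, σ₀²) prior on μ is conjugate. Posterior precision = 1/σ₀² + n/σ²; posterior mean is the precision-weighted average of μ₀ and x̄.
σ₀² = 142.99² = 20446.1401, σ² = 62.15² = 3862.6225. Prior precision 1/σ₀² = 1/20446.1401; data precision n/σ² = 15/3862.6225.
w = (n/σ²)/(1/σ₀² + n/σ²) = n·σ₀²/(σ² + n·σ₀²) = 15·20446.1401/(3862.6225 + 15·20446.1401) = 306692.1015/310554.724 = 0.9876.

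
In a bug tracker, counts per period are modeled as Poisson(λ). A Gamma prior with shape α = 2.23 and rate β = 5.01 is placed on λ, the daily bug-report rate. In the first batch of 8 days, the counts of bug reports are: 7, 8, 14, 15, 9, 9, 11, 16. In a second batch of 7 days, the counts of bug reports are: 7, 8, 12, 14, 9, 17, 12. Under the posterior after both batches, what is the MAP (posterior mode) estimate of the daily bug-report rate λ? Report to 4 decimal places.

With a Gamma(shape α, rate β) prior, the Poisson likelihood is conjugate: the posterior is Gamma(α + ΣXᵢ, β + n).
Batch 1: sum of counts S = 89 over n = 8 days.
After batch 1: Gamma(α+S, β+n) = Gamma(2.23+89, 5.01+8) = Gamma(91.23, 13.01).
Batch 2: sum of counts S = 79 over n = 7 days.
After batch 2: Gamma(α+S, β+n) = Gamma(91.23+79, 13.01+7) = Gamma(170.23, 20.01).
Mode of Gamma(α,β) for α≥1 is (α−1)/β = 169.23/20.01 = 8.4573.

8.4573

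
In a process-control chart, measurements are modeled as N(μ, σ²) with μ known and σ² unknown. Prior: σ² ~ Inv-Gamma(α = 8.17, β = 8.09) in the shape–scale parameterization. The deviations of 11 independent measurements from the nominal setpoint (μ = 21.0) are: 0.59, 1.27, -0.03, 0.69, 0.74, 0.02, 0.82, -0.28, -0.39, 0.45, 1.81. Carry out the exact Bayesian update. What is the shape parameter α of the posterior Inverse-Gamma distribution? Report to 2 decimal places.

With known mean μ and an Inverse-Gamma(α, β) prior on σ², the Normal likelihood is conjugate: posterior is Inv-Gamma(α + n/2, β + Σ(xᵢ−μ)²/2).
Σ(xᵢ−μ)² = (0.59)² + (1.27)² + (-0.03)² + (0.69)² + (0.74)² + (0.02)² + (0.82)² + (-0.28)² + (-0.39)² + (0.45)² + (1.81)² = 7.3675.
Posterior: Inv-Gamma(8.17 + 11/2, 8.09 + 7.3675/2) = Inv-Gamma(13.67, 11.77375).
Posterior α = 13.67.

13.67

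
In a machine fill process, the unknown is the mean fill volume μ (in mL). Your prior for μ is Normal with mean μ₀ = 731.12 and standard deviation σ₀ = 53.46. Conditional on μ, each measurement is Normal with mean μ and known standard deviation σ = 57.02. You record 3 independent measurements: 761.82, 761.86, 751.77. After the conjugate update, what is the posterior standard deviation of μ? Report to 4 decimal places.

28.0319

For Normal data with known variance σ², a Normal(μ₀, σ₀²) prior on μ is conjugate. Posterior precision = 1/σ₀² + n/σ²; posterior mean is the precision-weighted average of μ₀ and x̄.
σ₀² = 53.46² = 2857.9716, σ² = 57.02² = 3251.2804; σ² + n·σ₀² = 3251.2804 + 3·2857.9716 = 11825.1952.
Posterior precision = 1/σ₀² + n/σ² = 1/2857.9716 + 3/3251.2804 = (σ² + n·σ₀²)/(σ₀²σ²) = 11825.1952/(2857.9716·3251.2804); posterior variance σₙ² = σ₀²σ²/(σ² + n·σ₀²) = 2857.9716·3251.2804/11825.1952 = 785.785510.
Posterior SD = √σₙ² = √(2857.9716·3251.2804/11825.1952) = 28.0319.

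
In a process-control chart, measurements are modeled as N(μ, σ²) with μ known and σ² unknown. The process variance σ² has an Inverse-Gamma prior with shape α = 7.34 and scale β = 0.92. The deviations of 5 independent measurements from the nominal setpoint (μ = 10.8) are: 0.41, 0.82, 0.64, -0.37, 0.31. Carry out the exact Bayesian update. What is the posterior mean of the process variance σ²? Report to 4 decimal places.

0.1880

With known mean μ and an Inverse-Gamma(α, β) prior on σ², the Normal likelihood is conjugate: posterior is Inv-Gamma(α + n/2, β + Σ(xᵢ−μ)²/2).
Σ(xᵢ−μ)² = (0.41)² + (0.82)² + (0.64)² + (-0.37)² + (0.31)² = 1.4831.
Posterior: Inv-Gamma(7.34 + 5/2, 0.92 + 1.4831/2) = Inv-Gamma(9.84, 1.66155).
E[σ²|data] = β/(α−1) = 1.66155/8.84 = 0.1880.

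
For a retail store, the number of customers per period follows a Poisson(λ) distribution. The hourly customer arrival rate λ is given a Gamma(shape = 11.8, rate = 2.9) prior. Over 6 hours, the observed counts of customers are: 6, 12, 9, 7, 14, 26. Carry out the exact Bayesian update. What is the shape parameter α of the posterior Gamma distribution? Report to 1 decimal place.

85.8

With a Gamma(shape α, rate β) prior, the Poisson likelihood is conjugate: the posterior is Gamma(α + ΣXᵢ, β + n).
Sum of counts S = 74 over n = 6 hours.
Posterior: Gamma(α+S, β+n) = Gamma(11.8+74, 2.9+6) = Gamma(85.8, 8.9).
Posterior α = 85.8.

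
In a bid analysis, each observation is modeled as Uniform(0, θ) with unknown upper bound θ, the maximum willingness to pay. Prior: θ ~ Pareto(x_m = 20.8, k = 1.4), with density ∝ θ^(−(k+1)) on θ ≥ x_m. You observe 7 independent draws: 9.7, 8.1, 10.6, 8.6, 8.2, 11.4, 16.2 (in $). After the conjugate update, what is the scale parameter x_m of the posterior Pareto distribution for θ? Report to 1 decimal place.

A Pareto(scale x_m, shape k) prior on the upper bound θ of Uniform(0, θ) is conjugate: posterior is Pareto(max(x_m, max xᵢ), k + n).
Sample maximum = 16.2; prior scale x_m = 20.8 → posterior scale = max = 20.8.
Posterior shape = 1.4 + 7 = 8.4.
Posterior scale x_m = 20.8.

20.8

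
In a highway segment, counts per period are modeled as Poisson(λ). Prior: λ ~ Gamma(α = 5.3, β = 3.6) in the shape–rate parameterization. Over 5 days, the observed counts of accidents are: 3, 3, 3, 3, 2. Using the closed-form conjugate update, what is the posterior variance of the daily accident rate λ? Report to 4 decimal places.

0.2610

With a Gamma(shape α, rate β) prior, the Poisson likelihood is conjugate: the posterior is Gamma(α + ΣXᵢ, β + n).
Sum of counts S = 14 over n = 5 days.
Posterior: Gamma(α+S, β+n) = Gamma(5.3+14, 3.6+5) = Gamma(19.3, 8.6).
Var = α/β² = 19.3/8.6² = 0.2610.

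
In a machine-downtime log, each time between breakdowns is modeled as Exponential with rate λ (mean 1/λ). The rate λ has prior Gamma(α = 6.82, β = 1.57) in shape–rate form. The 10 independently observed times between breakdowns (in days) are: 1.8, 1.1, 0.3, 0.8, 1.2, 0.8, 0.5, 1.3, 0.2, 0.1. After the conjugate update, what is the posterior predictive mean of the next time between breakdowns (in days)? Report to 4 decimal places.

With a Gamma(shape α, rate β) prior on the exponential rate λ, the posterior after n observations with total T = Σxᵢ is Gamma(α+n, β+T).
Sum of observations T = 8.1 days; n = 10.
Posterior: Gamma(6.82+10, 1.57+8.1) = Gamma(16.82, 9.67).
The predictive distribution for the next observation is Lomax; its mean is β/(α−1) = 9.67/15.82 = 0.6113.

0.6113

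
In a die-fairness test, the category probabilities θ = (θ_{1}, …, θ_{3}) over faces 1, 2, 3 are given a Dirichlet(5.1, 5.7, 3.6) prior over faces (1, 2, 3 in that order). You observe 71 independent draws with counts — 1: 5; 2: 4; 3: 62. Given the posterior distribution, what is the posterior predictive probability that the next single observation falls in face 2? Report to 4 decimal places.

The Dirichlet prior is conjugate to the Multinomial likelihood: each posterior αⱼ = prior αⱼ + observed count nⱼ.
Posterior concentration: (10.1, 9.7, 65.6), total = 85.4.
P(next = 2 | data) = α_{2}/Σα = 0.1136.

0.1136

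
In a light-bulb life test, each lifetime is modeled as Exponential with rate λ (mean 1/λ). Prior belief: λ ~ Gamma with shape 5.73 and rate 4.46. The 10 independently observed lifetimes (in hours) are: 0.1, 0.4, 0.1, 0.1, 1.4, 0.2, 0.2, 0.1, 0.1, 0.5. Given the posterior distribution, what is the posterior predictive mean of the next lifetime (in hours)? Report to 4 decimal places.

0.5200

With a Gamma(shape α, rate β) prior on the exponential rate λ, the posterior after n observations with total T = Σxᵢ is Gamma(α+n, β+T).
Sum of observations T = 3.2 hours; n = 10.
Posterior: Gamma(5.73+10, 4.46+3.2) = Gamma(15.73, 7.66).
The predictive distribution for the next observation is Lomax; its mean is β/(α−1) = 7.66/14.73 = 0.5200.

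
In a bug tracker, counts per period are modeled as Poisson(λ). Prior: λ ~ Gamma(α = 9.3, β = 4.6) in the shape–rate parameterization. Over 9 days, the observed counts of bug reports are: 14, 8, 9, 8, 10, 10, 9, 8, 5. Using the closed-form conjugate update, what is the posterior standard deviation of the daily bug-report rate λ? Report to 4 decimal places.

With a Gamma(shape α, rate β) prior, the Poisson likelihood is conjugate: the posterior is Gamma(α + ΣXᵢ, β + n).
Sum of counts S = 81 over n = 9 days.
Posterior: Gamma(α+S, β+n) = Gamma(9.3+81, 4.6+9) = Gamma(90.3, 13.6).
SD = √α/β = √90.3/13.6 = 0.6987.

0.6987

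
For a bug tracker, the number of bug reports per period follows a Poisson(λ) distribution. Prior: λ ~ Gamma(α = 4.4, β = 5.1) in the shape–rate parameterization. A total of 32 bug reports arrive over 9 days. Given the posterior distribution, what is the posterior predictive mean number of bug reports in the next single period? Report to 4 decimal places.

2.5816

With a Gamma(shape α, rate β) prior, the Poisson likelihood is conjugate: the posterior is Gamma(α + ΣXᵢ, β + n).
Posterior: Gamma(α+S, β+n) = Gamma(4.4+32, 5.1+9) = Gamma(36.4, 14.1).
The predictive distribution for one future period is NegBinom with mean α/β = 2.5816.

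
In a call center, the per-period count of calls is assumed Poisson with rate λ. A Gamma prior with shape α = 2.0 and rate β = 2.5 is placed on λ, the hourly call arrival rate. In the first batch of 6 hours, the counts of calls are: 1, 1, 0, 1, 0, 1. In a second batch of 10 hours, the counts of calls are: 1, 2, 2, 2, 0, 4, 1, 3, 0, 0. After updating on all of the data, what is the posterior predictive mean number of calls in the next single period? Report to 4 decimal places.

1.1351

With a Gamma(shape α, rate β) prior, the Poisson likelihood is conjugate: the posterior is Gamma(α + ΣXᵢ, β + n).
Batch 1: sum of counts S = 4 over n = 6 hours.
After batch 1: Gamma(α+S, β+n) = Gamma(2.0+4, 2.5+6) = Gamma(6.0, 8.5).
Batch 2: sum of counts S = 15 over n = 10 hours.
After batch 2: Gamma(α+S, β+n) = Gamma(6.0+15, 8.5+10) = Gamma(21.0, 18.5).
The predictive distribution for one future period is NegBinom with mean α/β = 1.1351.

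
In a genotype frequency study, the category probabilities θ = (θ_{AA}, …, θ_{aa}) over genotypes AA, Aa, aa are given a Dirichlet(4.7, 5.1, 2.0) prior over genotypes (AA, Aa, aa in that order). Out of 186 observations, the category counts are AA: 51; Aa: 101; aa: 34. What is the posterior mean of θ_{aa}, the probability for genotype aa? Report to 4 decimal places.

The Dirichlet prior is conjugate to the Multinomial likelihood: each posterior αⱼ = prior αⱼ + observed count nⱼ.
Posterior concentration: (55.7, 106.1, 36.0), total = 197.8.
E[θ_{aa}|data] = α_{aa}/Σα = 36.0/197.8 = 0.1820.

0.1820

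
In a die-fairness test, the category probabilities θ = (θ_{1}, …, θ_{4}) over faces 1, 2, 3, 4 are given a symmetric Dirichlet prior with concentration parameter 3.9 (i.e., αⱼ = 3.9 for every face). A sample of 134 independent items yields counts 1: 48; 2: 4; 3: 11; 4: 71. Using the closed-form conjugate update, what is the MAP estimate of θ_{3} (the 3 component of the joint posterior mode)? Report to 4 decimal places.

0.0955

The Dirichlet prior is conjugate to the Multinomial likelihood: each posterior αⱼ = prior αⱼ + observed count nⱼ.
Posterior concentration: (51.9, 7.9, 14.9, 74.9), total = 149.6.
Joint mode component: (α_{3}−1)/(Σα−K) = 13.9/145.6 = 0.0955.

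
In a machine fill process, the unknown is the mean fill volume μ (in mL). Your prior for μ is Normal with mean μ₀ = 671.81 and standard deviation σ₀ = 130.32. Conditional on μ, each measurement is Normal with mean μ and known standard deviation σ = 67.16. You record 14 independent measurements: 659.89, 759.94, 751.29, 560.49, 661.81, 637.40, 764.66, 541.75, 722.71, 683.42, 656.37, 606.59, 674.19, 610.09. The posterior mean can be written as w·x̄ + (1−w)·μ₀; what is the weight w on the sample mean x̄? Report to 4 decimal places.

For Normal data with known variance σ², a Normal(μ₀, σ₀²) prior on μ is conjugate. Posterior precision = 1/σ₀² + n/σ²; posterior mean is the precision-weighted average of μ₀ and x̄.
σ₀² = 130.32² = 16983.3024, σ² = 67.16² = 4510.4656. Prior precision 1/σ₀² = 1/16983.3024; data precision n/σ² = 14/4510.4656.
w = (n/σ²)/(1/σ₀² + n/σ²) = n·σ₀²/(σ² + n·σ₀²) = 14·16983.3024/(4510.4656 + 14·16983.3024) = 237766.2336/242276.6992 = 0.9814.

0.9814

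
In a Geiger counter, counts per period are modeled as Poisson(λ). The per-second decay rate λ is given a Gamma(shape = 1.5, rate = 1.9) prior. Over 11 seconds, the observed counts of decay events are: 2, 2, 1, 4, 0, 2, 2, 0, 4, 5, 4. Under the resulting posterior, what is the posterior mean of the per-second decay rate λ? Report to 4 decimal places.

2.1318

With a Gamma(shape α, rate β) prior, the Poisson likelihood is conjugate: the posterior is Gamma(α + ΣXᵢ, β + n).
Sum of counts S = 26 over n = 11 seconds.
Posterior: Gamma(α+S, β+n) = Gamma(1.5+26, 1.9+11) = Gamma(27.5, 12.9).
Posterior mean = α/β = 27.5/12.9 = 2.1318.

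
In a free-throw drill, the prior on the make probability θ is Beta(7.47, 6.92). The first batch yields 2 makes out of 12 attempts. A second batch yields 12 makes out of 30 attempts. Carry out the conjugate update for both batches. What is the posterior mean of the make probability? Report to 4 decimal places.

The Beta prior is conjugate to a Binomial/Bernoulli likelihood; the update adds successes to α and failures to β.
After batch 1: Beta(7.47+2, 6.92+10) = Beta(9.47, 16.92).
After batch 2: Beta(9.47+12, 16.92+18) = Beta(21.47, 34.92).
Posterior mean = α/(α+β) = 21.47/56.39 = 0.3807.

0.3807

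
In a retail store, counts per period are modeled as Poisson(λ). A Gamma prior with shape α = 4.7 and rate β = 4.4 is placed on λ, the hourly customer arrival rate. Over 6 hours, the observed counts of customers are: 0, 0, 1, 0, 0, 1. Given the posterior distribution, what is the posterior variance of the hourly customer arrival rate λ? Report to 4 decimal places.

With a Gamma(shape α, rate β) prior, the Poisson likelihood is conjugate: the posterior is Gamma(α + ΣXᵢ, β + n).
Sum of counts S = 2 over n = 6 hours.
Posterior: Gamma(α+S, β+n) = Gamma(4.7+2, 4.4+6) = Gamma(6.7, 10.4).
Var = α/β² = 6.7/10.4² = 0.0619.

0.0619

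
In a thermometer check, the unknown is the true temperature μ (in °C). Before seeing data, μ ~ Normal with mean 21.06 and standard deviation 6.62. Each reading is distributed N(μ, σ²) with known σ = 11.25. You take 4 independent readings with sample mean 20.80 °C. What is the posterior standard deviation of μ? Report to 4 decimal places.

For Normal data with known variance σ², a Normal(μ₀, σ₀²) prior on μ is conjugate. Posterior precision = 1/σ₀² + n/σ²; posterior mean is the precision-weighted average of μ₀ and x̄.
σ₀² = 6.62² = 43.8244, σ² = 11.25² = 126.5625; σ² + n·σ₀² = 126.5625 + 4·43.8244 = 301.8601.
Posterior precision = 1/σ₀² + n/σ² = 1/43.8244 + 4/126.5625 = (σ² + n·σ₀²)/(σ₀²σ²) = 301.8601/(43.8244·126.5625); posterior variance σₙ² = σ₀²σ²/(σ² + n·σ₀²) = 43.8244·126.5625/301.8601 = 18.374491.
Posterior SD = √σₙ² = √(43.8244·126.5625/301.8601) = 4.2865.

4.2865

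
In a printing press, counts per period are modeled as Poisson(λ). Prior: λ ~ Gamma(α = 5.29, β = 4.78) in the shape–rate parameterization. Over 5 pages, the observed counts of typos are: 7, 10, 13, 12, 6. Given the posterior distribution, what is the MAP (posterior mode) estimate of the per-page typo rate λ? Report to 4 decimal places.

5.3466

With a Gamma(shape α, rate β) prior, the Poisson likelihood is conjugate: the posterior is Gamma(α + ΣXᵢ, β + n).
Sum of counts S = 48 over n = 5 pages.
Posterior: Gamma(α+S, β+n) = Gamma(5.29+48, 4.78+5) = Gamma(53.29, 9.78).
Mode of Gamma(α,β) for α≥1 is (α−1)/β = 52.29/9.78 = 5.3466.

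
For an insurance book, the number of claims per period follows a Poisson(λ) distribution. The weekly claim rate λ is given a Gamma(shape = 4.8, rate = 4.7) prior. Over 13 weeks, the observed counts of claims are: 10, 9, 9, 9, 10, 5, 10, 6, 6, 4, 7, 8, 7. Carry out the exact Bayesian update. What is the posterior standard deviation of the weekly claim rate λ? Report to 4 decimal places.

0.5784

With a Gamma(shape α, rate β) prior, the Poisson likelihood is conjugate: the posterior is Gamma(α + ΣXᵢ, β + n).
Sum of counts S = 100 over n = 13 weeks.
Posterior: Gamma(α+S, β+n) = Gamma(4.8+100, 4.7+13) = Gamma(104.8, 17.7).
SD = √α/β = √104.8/17.7 = 0.5784.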